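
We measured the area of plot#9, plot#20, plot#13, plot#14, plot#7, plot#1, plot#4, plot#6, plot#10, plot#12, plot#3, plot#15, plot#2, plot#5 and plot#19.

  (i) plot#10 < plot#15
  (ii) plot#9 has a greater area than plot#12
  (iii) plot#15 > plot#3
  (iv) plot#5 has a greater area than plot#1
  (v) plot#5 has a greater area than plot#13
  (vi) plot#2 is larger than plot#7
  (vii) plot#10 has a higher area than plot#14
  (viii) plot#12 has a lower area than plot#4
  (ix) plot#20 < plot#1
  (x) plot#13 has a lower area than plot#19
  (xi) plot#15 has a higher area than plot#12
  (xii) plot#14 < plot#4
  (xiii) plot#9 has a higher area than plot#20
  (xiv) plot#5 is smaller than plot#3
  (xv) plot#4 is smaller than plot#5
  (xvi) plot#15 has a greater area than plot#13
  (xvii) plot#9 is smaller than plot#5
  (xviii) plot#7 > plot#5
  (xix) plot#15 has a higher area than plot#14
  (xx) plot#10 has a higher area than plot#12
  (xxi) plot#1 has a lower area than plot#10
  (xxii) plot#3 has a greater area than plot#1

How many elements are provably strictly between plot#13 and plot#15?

Chaining upward from plot#13 reaches: plot#5, plot#7, plot#2, plot#3, plot#19.
Chaining downward from plot#15 reaches: plot#12, plot#14, plot#20, plot#9, plot#1, plot#4, plot#5, plot#10, plot#3.
Strictly between plot#13 and plot#15 are those in both lists: plot#5, plot#3 — 2 elements.

2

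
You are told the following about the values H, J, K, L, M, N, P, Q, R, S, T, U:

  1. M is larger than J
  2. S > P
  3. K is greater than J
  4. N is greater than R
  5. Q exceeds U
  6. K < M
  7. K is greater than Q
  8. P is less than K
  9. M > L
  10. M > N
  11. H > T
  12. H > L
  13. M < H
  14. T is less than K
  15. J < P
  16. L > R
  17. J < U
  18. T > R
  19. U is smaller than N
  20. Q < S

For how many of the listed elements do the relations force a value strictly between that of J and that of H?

Chaining upward from J reaches: U, Q, P, N, S, K, M.
Chaining downward from H reaches: R, U, Q, T, P, N, L, K, M.
Strictly between J and H are those in both lists: U, Q, P, N, K, M — 6 elements.

6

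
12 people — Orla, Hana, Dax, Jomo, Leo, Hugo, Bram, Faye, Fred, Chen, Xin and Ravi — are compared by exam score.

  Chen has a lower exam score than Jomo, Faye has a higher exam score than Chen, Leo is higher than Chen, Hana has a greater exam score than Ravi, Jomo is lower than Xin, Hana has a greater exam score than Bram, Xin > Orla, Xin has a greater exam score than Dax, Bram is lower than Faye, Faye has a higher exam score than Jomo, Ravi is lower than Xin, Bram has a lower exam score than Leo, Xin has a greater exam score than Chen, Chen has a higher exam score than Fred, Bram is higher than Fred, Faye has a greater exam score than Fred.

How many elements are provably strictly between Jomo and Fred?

Chaining upward from Fred reaches: Chen, Bram, Faye, Xin, Leo, Hana.
Chaining downward from Jomo reaches: Chen.
Strictly between Fred and Jomo are those in both lists: Chen — 1 element.

1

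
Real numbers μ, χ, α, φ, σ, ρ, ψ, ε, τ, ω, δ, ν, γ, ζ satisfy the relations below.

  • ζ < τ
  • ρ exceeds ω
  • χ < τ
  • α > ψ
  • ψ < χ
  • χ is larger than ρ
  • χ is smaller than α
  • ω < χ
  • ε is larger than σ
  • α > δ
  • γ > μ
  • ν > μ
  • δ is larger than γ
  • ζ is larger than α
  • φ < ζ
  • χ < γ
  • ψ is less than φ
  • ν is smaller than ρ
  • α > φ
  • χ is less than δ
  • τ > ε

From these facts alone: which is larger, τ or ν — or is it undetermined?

τ

Chaining the given relations: ν < ρ < χ < γ < δ < α < ζ < τ.
So τ is larger.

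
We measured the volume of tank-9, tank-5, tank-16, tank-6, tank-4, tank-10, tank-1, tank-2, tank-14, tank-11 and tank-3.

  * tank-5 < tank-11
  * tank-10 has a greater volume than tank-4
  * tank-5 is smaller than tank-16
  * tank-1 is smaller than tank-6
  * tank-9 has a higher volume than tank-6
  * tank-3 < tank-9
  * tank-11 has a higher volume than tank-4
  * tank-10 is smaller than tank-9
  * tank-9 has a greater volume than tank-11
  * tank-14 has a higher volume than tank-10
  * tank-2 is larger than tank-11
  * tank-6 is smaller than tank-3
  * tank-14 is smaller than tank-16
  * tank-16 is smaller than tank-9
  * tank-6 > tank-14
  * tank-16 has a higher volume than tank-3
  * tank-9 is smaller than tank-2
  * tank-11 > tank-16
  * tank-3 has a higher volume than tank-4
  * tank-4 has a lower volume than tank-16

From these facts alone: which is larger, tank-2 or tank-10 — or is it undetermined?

The relevant relations are tank-10 < tank-14; tank-14 < tank-6; tank-6 < tank-3; tank-3 < tank-16; tank-16 < tank-11; tank-11 < tank-2.
Chaining these gives tank-10 < tank-14 < tank-6 < tank-3 < tank-16 < tank-11 < tank-2.
So tank-2 is larger.

tank-2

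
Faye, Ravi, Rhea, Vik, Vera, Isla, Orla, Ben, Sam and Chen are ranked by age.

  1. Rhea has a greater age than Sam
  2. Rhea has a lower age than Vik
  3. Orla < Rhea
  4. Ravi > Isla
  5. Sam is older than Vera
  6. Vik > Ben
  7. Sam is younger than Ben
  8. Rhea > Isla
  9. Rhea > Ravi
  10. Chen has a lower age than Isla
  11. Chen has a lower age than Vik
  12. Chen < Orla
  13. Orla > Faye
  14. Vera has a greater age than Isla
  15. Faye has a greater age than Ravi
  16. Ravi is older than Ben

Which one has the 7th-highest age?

Chaining the given pairs: Chen < Isla < Vera < Sam < Ben < Ravi < Faye < Orla < Rhea < Vik.
The 7th largest is Sam.

Sam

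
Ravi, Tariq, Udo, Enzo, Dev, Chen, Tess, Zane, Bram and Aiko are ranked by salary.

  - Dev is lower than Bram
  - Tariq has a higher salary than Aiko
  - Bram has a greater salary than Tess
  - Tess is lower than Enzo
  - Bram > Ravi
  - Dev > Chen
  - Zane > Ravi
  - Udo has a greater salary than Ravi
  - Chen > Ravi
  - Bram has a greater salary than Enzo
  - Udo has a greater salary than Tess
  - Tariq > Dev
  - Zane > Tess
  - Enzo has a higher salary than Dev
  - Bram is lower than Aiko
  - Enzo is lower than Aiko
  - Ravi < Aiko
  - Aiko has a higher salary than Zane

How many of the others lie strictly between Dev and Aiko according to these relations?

2

Chaining upward from Dev reaches: Enzo, Bram, Tariq.
Chaining downward from Aiko reaches: Ravi, Tess, Chen, Zane, Enzo, Bram.
Strictly between Dev and Aiko are those in both lists: Enzo, Bram — 2 elements.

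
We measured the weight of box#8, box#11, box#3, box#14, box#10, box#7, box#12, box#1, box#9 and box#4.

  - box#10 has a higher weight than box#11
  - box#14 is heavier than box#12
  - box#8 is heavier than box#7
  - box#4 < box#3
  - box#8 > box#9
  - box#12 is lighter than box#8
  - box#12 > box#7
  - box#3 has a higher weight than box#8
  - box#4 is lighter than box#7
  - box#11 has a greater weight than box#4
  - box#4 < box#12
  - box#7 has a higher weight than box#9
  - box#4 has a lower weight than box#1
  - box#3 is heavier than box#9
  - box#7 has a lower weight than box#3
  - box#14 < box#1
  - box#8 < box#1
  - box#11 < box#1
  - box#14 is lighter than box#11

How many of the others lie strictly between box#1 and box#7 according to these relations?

4

The relations place box#7 below box#1. An element lies strictly between them when it is forced above box#7 and also forced below box#1.
Above box#7: {box#12, box#14, box#11, box#8, box#10, box#3}. Below box#1: {box#4, box#9, box#12, box#14, box#11, box#8}.
Intersection: {box#12, box#14, box#11, box#8} — 4.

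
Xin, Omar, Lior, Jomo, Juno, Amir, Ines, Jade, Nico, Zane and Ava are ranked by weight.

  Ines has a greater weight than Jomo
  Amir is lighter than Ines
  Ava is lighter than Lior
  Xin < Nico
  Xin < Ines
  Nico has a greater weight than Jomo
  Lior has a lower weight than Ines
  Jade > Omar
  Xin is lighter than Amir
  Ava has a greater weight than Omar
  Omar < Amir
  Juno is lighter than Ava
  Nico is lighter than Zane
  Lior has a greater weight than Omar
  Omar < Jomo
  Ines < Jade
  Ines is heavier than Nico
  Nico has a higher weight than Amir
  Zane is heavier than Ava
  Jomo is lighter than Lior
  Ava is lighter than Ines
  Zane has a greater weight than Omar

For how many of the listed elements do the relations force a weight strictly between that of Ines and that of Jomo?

Chaining upward from Jomo reaches: Lior, Nico, Zane, Jade.
Chaining downward from Ines reaches: Xin, Omar, Juno, Amir, Ava, Lior, Nico.
Strictly between Jomo and Ines are those in both lists: Lior, Nico — 2 elements.

2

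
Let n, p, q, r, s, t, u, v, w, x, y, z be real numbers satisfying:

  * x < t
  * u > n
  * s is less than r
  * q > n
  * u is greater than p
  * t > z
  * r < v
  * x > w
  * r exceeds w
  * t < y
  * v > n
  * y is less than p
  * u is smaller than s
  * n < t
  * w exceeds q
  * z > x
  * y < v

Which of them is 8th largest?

The consecutive relations fix a unique order: n < q < w < x < z < t < y < p < u < s < r < v.
Counting 8 from the largest end gives z.

z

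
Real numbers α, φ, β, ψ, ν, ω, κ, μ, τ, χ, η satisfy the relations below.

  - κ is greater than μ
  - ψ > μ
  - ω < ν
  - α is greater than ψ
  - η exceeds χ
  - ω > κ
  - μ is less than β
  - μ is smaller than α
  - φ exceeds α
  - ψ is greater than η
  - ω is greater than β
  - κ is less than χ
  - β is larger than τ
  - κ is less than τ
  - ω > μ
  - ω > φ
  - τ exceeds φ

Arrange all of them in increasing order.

Each adjacent pair is fixed by a given relation: μ < κ; κ < χ; χ < η; η < ψ; ψ < α; α < φ; φ < τ; τ < β; β < ω; ω < ν. Chaining them end to end gives the full order.

μ < κ < χ < η < ψ < α < φ < τ < β < ω < ν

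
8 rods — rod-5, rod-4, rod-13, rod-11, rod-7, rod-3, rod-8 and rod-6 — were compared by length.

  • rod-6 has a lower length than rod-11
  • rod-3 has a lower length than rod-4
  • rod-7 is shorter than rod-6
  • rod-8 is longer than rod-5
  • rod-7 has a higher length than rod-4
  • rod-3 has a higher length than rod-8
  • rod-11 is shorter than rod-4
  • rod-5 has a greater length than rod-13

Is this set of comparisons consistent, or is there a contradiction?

We have rod-11 < rod-4 stated directly, yet also rod-4 < rod-7 < rod-6 < rod-11 by chaining the others — so rod-4 < rod-11. Contradiction.

inconsistent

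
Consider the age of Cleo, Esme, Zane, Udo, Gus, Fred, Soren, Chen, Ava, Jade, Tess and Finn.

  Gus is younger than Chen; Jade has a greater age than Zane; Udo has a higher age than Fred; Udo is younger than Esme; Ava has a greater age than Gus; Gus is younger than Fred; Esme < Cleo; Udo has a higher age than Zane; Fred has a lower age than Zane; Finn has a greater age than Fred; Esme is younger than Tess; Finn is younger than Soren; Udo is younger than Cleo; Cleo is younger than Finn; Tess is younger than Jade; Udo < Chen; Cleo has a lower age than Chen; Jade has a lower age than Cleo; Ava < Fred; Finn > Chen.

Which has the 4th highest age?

Cleo

The consecutive relations fix a unique order: Gus < Ava < Fred < Zane < Udo < Esme < Tess < Jade < Cleo < Chen < Finn < Soren.
The 4th largest is Cleo.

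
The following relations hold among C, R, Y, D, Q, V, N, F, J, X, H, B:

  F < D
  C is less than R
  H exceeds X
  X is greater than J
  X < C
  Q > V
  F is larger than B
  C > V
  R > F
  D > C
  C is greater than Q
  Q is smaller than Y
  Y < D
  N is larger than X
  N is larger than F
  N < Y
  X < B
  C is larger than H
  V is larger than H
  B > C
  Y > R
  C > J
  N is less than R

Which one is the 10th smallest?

R

Chaining the given pairs: J < X < H < V < Q < C < B < F < N < R < Y < D.
The 10th smallest is R.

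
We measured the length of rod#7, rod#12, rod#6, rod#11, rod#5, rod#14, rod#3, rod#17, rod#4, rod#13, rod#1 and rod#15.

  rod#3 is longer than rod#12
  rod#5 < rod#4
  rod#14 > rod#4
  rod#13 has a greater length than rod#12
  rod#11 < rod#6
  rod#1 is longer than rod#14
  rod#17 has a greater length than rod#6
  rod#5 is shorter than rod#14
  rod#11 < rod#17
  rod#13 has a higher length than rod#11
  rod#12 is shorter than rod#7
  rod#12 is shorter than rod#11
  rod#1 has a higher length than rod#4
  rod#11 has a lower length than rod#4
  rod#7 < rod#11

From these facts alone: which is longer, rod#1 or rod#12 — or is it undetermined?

rod#1

The relevant relations are rod#12 < rod#7; rod#7 < rod#11; rod#11 < rod#4; rod#4 < rod#14; rod#14 < rod#1.
Chaining these gives rod#12 < rod#7 < rod#11 < rod#4 < rod#14 < rod#1.
So rod#1 is longer.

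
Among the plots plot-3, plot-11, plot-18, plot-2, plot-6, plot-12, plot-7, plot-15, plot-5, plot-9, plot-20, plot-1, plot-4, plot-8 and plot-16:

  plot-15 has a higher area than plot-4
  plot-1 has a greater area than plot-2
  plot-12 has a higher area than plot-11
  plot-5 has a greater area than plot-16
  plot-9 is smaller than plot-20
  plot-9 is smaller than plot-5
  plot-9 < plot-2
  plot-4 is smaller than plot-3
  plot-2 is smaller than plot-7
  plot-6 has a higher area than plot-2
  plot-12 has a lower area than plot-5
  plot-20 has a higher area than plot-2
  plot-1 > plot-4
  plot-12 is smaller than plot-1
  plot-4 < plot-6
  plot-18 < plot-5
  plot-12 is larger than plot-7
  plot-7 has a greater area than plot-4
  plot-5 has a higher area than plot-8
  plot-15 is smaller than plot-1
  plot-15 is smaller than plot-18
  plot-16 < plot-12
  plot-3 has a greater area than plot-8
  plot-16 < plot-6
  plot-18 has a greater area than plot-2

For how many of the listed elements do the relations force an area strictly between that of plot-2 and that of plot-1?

Chaining upward from plot-2 reaches: plot-18, plot-7, plot-20, plot-12, plot-6, plot-5.
Chaining downward from plot-1 reaches: plot-4, plot-15, plot-9, plot-11, plot-16, plot-7, plot-12.
Strictly between plot-2 and plot-1 are those in both lists: plot-7, plot-12 — 2 elements.

2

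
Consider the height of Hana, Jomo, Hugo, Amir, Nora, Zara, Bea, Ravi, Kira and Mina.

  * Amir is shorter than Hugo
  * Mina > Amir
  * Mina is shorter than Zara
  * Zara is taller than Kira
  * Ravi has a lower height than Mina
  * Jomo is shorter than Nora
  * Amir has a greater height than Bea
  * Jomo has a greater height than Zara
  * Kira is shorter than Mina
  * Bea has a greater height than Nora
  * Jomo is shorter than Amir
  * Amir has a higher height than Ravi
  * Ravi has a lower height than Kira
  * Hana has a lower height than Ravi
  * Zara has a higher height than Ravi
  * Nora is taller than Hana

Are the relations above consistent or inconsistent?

Chaining the given relations yields Mina < Zara < Jomo < Nora < Bea < Amir, so Mina < Amir. But one relation states Amir < Mina. These cannot both hold.

inconsistent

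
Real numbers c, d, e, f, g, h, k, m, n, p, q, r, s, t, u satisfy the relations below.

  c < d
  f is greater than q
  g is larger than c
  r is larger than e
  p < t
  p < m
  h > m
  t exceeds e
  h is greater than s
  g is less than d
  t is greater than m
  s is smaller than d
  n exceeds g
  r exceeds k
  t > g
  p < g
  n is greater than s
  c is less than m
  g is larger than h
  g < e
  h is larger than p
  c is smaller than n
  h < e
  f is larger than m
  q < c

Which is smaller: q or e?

Following the relations from q: q < c < m < h < g < e.
So q < e; q is the smaller of the two.

q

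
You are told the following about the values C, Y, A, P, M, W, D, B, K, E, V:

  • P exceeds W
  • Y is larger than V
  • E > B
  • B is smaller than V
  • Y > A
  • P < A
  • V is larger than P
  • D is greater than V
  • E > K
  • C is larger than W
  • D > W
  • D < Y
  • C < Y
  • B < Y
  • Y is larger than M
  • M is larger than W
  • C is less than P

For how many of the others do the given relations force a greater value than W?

7

The elements the relations force above W are C, P, V, D, M, A, Y — no chain reaches any other.
That is 7.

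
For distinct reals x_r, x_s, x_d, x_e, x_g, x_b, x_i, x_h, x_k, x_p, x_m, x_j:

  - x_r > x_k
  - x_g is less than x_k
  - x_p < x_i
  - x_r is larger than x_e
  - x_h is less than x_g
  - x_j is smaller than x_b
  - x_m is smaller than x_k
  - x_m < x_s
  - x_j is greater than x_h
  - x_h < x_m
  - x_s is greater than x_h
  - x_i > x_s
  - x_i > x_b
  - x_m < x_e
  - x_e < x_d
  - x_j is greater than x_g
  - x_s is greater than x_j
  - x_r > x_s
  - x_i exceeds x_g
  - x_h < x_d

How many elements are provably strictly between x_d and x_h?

2

Chaining upward from x_h reaches: x_g, x_j, x_m, x_b, x_k, x_e, x_s, x_i, x_r.
Chaining downward from x_d reaches: x_m, x_e.
Strictly between x_h and x_d are those in both lists: x_m, x_e — 2 elements.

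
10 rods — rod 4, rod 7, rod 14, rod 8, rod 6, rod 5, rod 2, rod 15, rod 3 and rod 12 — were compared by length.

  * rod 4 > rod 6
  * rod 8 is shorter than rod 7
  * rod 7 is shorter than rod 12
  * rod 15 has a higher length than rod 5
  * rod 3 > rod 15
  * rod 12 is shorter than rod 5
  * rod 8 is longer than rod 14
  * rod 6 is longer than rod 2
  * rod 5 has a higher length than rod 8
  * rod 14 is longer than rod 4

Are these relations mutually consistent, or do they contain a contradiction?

consistent

Every relation is compatible with rod 2 < rod 6 < rod 4 < rod 14 < rod 8 < rod 7 < rod 12 < rod 5 < rod 15 < rod 3; the set is consistent.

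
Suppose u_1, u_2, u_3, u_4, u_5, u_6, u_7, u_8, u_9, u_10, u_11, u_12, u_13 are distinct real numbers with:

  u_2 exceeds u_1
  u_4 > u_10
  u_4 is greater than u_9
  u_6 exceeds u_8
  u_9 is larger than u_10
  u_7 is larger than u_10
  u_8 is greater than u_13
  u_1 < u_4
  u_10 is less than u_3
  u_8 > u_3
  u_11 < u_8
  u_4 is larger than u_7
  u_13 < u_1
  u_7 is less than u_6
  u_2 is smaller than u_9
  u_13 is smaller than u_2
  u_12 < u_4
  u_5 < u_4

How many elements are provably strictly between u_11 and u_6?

1

Chaining upward from u_11 reaches: u_8.
Chaining downward from u_6 reaches: u_13, u_10, u_7, u_3, u_8.
Strictly between u_11 and u_6 are those in both lists: u_8 — 1 element.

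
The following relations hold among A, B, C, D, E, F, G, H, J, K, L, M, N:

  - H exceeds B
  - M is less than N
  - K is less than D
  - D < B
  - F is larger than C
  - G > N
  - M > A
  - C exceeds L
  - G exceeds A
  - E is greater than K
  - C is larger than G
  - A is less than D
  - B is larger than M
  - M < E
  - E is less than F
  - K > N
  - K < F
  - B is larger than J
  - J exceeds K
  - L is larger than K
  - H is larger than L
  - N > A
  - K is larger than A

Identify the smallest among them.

M is not least since A < M; N is not least since A < N; K is not least since A < K; D is not least since K < D; G is not least since A < G; L is not least since K < L; C is not least since G < C; J is not least since K < J; E is not least since M < E; B is not least since D < B; H is not least since L < H; F is not least since K < F.
Only A has nothing below it, so A is the smallest.

A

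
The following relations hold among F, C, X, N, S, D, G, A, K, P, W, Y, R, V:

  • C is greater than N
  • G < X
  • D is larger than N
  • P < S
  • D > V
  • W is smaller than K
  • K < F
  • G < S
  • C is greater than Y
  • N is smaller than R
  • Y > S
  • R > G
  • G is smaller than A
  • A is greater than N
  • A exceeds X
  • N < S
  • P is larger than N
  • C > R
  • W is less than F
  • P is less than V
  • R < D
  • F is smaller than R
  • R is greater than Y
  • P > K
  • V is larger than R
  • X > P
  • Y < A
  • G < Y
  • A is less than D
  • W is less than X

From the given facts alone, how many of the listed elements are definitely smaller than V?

Directly below V: P, R.
One step further: K, F, N, G, Y (7 so far).
One step further: W, S (9 so far).
Nothing else is reachable below V; 9 in all.

9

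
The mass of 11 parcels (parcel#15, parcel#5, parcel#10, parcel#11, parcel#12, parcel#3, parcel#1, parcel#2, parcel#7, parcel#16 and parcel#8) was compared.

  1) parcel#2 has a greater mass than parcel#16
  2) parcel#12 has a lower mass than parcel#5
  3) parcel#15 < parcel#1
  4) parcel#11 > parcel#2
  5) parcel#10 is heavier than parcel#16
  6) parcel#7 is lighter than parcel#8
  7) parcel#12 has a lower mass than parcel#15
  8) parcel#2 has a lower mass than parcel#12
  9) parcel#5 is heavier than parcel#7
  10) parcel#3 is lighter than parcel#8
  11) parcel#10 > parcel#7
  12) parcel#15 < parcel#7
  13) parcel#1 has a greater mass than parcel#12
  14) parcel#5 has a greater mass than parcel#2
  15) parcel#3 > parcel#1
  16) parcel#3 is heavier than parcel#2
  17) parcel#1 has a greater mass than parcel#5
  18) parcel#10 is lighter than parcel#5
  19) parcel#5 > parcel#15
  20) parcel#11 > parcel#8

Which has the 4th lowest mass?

parcel#15

Piecing the relations together gives one ordering: parcel#16 < parcel#2 < parcel#12 < parcel#15 < parcel#7 < parcel#10 < parcel#5 < parcel#1 < parcel#3 < parcel#8 < parcel#11.
The 4th smallest is parcel#15.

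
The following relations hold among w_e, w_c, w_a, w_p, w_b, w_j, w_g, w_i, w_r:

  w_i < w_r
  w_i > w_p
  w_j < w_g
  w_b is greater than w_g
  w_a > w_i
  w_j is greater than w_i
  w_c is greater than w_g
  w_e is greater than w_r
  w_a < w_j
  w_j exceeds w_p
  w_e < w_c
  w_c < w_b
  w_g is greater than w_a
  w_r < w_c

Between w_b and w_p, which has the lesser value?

w_p

The relevant relations are w_p < w_i; w_i < w_a; w_a < w_j; w_j < w_g; w_g < w_b.
Together: w_p < w_i < w_a < w_j < w_g < w_b.
So w_p < w_b; w_p is the smaller of the two.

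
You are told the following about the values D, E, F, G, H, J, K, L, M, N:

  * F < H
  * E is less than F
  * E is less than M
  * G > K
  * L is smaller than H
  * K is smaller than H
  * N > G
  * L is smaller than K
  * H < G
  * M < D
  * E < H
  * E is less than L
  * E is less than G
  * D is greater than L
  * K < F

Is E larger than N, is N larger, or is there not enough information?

N

The relevant relations are E < L; L < K; K < F; F < H; H < G; G < N.
Together: E < L < K < F < H < G < N.
So N is larger.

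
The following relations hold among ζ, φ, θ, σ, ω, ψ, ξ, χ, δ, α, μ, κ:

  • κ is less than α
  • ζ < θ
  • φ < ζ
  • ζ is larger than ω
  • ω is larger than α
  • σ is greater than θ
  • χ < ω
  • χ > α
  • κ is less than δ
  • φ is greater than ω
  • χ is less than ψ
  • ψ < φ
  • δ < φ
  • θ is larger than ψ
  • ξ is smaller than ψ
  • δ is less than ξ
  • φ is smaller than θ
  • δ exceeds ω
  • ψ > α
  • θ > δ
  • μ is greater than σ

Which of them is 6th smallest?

Chaining the given pairs: κ < α < χ < ω < δ < ξ < ψ < φ < ζ < θ < σ < μ.
The 6th smallest is ξ.

ξ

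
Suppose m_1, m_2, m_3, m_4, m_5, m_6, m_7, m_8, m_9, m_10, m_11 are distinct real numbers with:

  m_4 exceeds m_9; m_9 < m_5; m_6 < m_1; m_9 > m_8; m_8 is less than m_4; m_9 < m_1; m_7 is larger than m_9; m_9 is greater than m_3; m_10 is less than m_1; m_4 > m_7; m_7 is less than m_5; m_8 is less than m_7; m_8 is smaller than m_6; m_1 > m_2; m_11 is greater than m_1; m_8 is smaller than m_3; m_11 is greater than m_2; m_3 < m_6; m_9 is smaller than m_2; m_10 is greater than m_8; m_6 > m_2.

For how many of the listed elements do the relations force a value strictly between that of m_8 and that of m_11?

The relations place m_8 below m_11. An element lies strictly between them when it is forced above m_8 and also forced below m_11.
Above m_8: {m_3, m_9, m_10, m_7, m_4, m_2, m_5, m_6, m_1}. Below m_11: {m_3, m_9, m_10, m_2, m_6, m_1}.
Intersection: {m_3, m_9, m_10, m_2, m_6, m_1} — 6.

6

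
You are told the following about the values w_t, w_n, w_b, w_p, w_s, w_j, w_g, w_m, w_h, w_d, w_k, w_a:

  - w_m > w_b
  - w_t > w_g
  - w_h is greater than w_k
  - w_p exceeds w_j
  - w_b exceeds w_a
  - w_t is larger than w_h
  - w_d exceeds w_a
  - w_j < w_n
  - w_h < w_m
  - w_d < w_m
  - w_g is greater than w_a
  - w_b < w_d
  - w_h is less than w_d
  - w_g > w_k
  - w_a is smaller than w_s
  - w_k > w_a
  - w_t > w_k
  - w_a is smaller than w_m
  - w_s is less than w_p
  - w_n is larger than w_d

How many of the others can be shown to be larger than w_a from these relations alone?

10

From w_a the given relations immediately reach w_k, w_g, w_b, w_d, w_m, w_s.
From those, w_h, w_t, w_p, w_n — 10 in total.
No other element is forced above w_a by the given relations, so the count is 10.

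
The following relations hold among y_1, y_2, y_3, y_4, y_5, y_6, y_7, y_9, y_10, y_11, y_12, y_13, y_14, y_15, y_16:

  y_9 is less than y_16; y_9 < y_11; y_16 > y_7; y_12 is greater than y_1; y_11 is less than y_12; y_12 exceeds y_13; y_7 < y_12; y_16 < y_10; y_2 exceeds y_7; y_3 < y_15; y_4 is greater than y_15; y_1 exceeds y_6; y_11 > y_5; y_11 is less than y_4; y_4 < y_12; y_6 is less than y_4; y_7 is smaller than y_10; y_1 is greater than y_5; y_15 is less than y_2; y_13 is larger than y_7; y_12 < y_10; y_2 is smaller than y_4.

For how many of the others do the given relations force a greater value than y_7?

Directly above y_7: y_13, y_2, y_16, y_12, y_10.
One step further: y_4 (6 so far).
Nothing else is reachable above y_7; 6 in all.

6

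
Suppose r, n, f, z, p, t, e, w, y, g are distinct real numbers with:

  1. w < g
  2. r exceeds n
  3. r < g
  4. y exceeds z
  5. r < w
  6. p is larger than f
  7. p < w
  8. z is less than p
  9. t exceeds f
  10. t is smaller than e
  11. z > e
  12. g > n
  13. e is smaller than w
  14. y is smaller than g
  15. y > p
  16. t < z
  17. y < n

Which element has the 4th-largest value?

n

Piecing the relations together gives one ordering: f < t < e < z < p < y < n < r < w < g.
Counting 4 from the largest end gives n.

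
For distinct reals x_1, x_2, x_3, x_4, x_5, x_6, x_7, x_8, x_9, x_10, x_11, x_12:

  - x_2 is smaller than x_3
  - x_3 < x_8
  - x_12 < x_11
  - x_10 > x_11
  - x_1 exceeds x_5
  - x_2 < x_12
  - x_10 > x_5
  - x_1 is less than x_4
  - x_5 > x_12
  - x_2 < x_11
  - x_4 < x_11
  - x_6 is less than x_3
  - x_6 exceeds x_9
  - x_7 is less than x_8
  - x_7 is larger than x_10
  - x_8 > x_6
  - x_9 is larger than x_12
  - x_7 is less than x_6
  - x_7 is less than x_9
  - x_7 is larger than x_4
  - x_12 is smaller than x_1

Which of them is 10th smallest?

The consecutive relations fix a unique order: x_2 < x_12 < x_5 < x_1 < x_4 < x_11 < x_10 < x_7 < x_9 < x_6 < x_3 < x_8.
The 10th smallest is x_6.

x_6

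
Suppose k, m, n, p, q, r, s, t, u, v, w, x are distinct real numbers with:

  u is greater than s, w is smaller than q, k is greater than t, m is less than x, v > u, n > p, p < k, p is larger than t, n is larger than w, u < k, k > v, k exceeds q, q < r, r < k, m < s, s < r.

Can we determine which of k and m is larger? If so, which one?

k

Chaining the given relations: m < s < u < v < k.
So k is larger.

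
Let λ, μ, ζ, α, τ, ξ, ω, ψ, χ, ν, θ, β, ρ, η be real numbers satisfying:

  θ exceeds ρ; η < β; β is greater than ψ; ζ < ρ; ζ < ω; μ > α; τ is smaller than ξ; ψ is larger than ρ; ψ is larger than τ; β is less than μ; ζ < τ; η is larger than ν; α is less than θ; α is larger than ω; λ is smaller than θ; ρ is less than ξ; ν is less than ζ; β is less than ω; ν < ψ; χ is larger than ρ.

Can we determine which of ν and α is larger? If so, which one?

Link the given pairs in sequence: ν < ζ; ζ < τ; τ < ψ; ψ < β; β < ω; ω < α.
Together: ν < ζ < τ < ψ < β < ω < α.
So α is larger.

α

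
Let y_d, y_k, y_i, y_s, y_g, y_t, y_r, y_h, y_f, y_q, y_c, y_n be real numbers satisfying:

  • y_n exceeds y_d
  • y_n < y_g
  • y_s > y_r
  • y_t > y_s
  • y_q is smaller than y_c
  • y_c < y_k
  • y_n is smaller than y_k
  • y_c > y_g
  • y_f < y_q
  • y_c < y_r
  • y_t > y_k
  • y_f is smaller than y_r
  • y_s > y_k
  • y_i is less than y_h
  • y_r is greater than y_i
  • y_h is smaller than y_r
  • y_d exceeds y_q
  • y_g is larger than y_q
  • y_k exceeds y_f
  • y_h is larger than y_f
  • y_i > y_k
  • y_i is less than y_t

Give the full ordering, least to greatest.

Nothing is placed below y_f, so it is least; from there y_f < y_q; y_q < y_d; y_d < y_n; y_n < y_g; y_g < y_c; y_c < y_k; y_k < y_i; y_i < y_h; y_h < y_r; y_r < y_s; y_s < y_t, each given directly.

y_f < y_q < y_d < y_n < y_g < y_c < y_k < y_i < y_h < y_r < y_s < y_t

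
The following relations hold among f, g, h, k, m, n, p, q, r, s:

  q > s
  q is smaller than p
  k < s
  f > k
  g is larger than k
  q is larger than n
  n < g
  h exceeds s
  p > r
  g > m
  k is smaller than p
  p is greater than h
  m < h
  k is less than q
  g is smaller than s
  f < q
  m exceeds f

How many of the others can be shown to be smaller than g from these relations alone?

4

The elements the relations force below g are k, f, n, m — no chain reaches any other.
That is 4.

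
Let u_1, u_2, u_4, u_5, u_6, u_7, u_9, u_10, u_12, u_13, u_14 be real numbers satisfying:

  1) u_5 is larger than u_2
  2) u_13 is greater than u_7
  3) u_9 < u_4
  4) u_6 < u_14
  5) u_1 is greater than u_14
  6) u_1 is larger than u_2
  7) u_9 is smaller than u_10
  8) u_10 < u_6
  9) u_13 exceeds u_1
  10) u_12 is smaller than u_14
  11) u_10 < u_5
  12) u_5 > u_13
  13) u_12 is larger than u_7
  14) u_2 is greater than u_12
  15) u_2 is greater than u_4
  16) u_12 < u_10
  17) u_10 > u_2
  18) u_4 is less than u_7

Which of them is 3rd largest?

u_1

Piecing the relations together gives one ordering: u_9 < u_4 < u_7 < u_12 < u_2 < u_10 < u_6 < u_14 < u_1 < u_13 < u_5.
Counting 3 from the largest end gives u_1.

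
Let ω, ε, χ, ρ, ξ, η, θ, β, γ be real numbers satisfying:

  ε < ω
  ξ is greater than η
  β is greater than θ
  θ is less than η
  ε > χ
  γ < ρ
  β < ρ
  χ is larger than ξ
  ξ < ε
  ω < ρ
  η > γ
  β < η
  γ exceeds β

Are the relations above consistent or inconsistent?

The single ordering θ < β < γ < η < ξ < χ < ε < ω < ρ satisfies every listed relation, so no contradiction arises.

consistent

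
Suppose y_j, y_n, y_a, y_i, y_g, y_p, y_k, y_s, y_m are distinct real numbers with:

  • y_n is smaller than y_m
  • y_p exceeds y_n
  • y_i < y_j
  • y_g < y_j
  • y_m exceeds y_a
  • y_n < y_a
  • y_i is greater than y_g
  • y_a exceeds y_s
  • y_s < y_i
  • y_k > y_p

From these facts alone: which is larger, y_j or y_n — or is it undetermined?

undetermined

Following every chain through y_n: above y_n we get y_a, y_m, y_p, y_k.
y_j is not reached, and no chain runs the other way from y_j to y_n.
So the given relations leave the order of y_n and y_j undetermined.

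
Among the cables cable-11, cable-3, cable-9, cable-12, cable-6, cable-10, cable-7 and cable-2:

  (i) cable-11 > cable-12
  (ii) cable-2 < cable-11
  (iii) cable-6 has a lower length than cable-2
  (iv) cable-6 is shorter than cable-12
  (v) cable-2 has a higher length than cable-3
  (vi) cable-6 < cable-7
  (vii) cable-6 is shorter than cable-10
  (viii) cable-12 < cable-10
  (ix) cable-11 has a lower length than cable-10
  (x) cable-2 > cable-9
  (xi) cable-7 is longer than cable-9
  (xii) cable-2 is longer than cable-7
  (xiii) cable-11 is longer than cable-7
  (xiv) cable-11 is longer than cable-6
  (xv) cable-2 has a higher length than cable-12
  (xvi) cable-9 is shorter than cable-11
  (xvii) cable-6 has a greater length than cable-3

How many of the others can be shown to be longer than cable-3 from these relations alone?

The elements the relations force above cable-3 are cable-6, cable-7, cable-12, cable-2, cable-11, cable-10 — no chain reaches any other.
That is 6.

6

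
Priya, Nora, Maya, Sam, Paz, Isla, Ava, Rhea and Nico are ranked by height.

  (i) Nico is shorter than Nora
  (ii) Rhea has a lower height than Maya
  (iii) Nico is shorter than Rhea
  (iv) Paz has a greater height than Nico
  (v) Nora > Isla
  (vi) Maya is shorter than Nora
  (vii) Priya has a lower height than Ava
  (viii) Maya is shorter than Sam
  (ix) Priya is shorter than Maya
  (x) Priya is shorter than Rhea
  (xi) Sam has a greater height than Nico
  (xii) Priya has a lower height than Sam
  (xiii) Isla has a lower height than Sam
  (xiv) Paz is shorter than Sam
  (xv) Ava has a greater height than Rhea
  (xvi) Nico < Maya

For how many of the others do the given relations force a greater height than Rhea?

From Rhea the given relations immediately reach Ava, Maya.
From those, Nora, Sam — 4 in total.
No other element is forced above Rhea by the given relations, so the count is 4.

4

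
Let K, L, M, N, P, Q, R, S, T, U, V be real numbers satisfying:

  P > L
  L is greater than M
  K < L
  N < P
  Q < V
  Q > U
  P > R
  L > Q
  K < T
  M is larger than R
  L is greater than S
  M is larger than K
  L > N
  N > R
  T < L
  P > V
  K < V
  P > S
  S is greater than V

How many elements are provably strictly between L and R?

Chaining upward from R reaches: M, N, P.
Chaining downward from L reaches: K, U, Q, T, V, S, M, N.
Strictly between R and L are those in both lists: M, N — 2 elements.

2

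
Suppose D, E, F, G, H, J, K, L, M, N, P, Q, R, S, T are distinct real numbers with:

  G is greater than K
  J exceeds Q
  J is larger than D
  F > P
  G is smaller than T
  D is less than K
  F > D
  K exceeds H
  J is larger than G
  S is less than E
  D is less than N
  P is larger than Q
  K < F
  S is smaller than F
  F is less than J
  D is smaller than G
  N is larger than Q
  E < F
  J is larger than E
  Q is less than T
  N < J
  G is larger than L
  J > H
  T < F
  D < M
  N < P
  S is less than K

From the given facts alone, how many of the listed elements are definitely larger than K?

Directly above K: G, F.
One step further: T, J (4 so far).
Nothing else is reachable above K; 4 in all.

4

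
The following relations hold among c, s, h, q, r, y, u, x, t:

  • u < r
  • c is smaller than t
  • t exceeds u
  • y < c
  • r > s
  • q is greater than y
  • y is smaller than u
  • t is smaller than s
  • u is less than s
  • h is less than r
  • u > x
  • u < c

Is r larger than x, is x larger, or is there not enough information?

Link the given pairs in sequence: x < u; u < t; t < s; s < r.
Chaining these gives x < u < t < s < r.
So r is larger.

r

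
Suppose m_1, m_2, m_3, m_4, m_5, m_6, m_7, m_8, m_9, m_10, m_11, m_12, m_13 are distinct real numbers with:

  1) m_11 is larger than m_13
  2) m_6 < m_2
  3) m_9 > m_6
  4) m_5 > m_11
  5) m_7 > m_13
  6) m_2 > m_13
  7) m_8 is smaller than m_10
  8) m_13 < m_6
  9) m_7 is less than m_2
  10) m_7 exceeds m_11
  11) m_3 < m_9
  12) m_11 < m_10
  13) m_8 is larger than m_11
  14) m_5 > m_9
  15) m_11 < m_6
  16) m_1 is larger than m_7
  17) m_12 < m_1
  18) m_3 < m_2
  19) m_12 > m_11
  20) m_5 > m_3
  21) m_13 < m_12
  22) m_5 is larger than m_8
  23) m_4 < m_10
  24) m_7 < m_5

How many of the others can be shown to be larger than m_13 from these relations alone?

10

The elements the relations force above m_13 are m_11, m_6, m_7, m_12, m_9, m_8, m_1, m_5, m_10, m_2 — no chain reaches any other.
That is 10.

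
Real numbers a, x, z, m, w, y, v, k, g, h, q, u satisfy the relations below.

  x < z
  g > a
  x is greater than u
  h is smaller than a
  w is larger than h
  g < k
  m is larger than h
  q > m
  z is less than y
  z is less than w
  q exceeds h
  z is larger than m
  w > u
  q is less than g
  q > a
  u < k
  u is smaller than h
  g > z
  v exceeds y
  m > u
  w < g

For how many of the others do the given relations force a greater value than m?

From m the given relations immediately reach z, q.
From those, w, y, g — 5 in total.
From those, v, k — 7 in total.
No other element is forced above m by the given relations, so the count is 7.

7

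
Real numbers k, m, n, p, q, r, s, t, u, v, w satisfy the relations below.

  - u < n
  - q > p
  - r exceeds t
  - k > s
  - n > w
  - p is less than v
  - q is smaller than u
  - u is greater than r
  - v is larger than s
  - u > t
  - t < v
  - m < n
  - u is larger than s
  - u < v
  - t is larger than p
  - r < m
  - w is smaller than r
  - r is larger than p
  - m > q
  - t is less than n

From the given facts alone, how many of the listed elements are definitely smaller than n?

8

Directly below n: t, w, m, u.
One step further: p, s, q, r (8 so far).
Nothing else is reachable below n; 8 in all.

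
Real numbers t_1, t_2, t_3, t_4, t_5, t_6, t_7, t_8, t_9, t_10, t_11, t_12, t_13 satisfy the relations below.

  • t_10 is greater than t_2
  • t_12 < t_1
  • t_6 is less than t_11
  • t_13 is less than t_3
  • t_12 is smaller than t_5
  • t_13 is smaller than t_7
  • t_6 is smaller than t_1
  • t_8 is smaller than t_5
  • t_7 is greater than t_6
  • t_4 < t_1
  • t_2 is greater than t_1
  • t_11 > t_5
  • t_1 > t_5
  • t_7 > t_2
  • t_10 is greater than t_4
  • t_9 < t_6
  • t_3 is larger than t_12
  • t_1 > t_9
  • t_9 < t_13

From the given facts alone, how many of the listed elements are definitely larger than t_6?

5

Directly above t_6: t_1, t_7, t_11.
One step further: t_2 (4 so far).
One step further: t_10 (5 so far).
Nothing else is reachable above t_6; 5 in all.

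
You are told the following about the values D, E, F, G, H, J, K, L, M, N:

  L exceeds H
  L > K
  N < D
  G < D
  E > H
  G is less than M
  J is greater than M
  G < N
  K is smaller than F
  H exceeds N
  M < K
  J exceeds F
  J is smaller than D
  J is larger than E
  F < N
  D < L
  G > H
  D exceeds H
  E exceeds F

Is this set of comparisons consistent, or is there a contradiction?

Chaining the given relations yields G < M < K < F < N < H, so G < H. But one relation states H < G. These cannot both hold.

inconsistent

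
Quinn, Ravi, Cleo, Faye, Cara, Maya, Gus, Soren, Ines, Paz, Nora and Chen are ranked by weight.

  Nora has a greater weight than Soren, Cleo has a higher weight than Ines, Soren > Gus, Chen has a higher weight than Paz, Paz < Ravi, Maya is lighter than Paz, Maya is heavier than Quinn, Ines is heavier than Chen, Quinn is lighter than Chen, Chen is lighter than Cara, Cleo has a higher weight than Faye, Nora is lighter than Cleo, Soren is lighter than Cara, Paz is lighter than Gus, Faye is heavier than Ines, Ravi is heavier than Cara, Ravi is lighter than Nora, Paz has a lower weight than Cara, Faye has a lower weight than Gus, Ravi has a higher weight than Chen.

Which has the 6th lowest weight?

Faye

Chaining the given pairs: Quinn < Maya < Paz < Chen < Ines < Faye < Gus < Soren < Cara < Ravi < Nora < Cleo.
The 6th smallest is Faye.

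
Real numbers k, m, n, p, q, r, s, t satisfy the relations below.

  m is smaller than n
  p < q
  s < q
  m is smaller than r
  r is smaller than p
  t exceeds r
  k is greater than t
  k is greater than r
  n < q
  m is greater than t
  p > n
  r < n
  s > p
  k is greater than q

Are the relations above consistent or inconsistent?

inconsistent

Chaining the given relations yields r < t < m, so r < m. But one relation states m < r. These cannot both hold.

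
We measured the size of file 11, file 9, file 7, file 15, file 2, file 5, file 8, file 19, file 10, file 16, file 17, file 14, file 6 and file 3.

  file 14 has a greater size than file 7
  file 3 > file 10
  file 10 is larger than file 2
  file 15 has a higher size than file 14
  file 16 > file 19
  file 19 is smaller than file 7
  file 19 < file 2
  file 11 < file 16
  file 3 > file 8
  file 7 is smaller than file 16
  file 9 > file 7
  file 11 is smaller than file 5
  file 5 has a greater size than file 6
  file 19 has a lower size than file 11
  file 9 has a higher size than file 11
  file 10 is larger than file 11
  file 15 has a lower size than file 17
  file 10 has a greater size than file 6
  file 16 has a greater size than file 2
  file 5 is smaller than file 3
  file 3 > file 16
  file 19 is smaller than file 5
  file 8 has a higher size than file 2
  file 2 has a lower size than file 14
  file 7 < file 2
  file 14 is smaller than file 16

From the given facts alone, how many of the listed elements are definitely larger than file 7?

From file 7 the given relations immediately reach file 2, file 14, file 9, file 16.
From those, file 8, file 15, file 10, file 3 — 8 in total.
From those, file 17 — 9 in total.
No other element is forced above file 7 by the given relations, so the count is 9.

9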